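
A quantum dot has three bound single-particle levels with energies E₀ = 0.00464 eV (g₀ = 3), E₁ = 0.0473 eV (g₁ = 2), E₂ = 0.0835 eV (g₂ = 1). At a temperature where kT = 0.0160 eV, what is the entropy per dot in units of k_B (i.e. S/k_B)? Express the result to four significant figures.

1.275

Eᵢ/kT = 0.290000, 2.95625, 5.21875.
Z = Σ gᵢe^(−Eᵢ/kT) = 3·e^(−0.290000) + 2·e^(−2.95625) + 1·e^(−5.21875) = 2.24479 + 0.104027 + 0.00541409 = 2.35423.
⟨E⟩ = Σ EᵢPᵢ = 0.00670639 eV.
S/k_B = ln Z + ⟨E⟩/kT = ln(2.35423) + 0.00670639/0.0160 = 0.856214 + 0.419149 = 1.275.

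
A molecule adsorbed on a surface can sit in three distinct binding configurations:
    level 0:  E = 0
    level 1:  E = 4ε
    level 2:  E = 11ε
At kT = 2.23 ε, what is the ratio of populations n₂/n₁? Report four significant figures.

n₂/n₁ = exp[−(E₂−E₁)/kT] = exp(−(7ε)/(2.23ε)) = exp(-3.13901) = 0.04333.

0.04333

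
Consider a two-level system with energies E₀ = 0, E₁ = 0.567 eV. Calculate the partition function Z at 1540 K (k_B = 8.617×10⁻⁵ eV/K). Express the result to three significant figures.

k_BT = 8.617×10⁻⁵ × 1540 K = 0.13270 eV.
Eᵢ/kT = 0, 4.2728.
Z = Σ e^(−Eᵢ/kT) = e^(−0) + e^(−4.2728) = 1.0000 + 0.013943 = 1.0139.

Z = 1.01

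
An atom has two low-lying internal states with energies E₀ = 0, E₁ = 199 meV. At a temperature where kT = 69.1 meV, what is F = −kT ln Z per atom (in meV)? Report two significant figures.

Eᵢ/kT = 0, 2.880.
Z = Σ e^(−Eᵢ/kT) = e^(−0) + e^(−2.880) = 1.000 + 0.05613 = 1.056.
F = −kT ln Z = −69.1 × ln(1.056) = −69.1 × 0.05449 = -3.8 meV.

-3.8 meV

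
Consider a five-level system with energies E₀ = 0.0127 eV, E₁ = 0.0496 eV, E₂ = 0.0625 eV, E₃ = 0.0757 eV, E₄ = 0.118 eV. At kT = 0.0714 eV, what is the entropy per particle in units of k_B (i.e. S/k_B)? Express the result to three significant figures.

1.50

Eᵢ/kT = 0.17787, 0.69468, 0.87535, 1.0602, 1.6527.
Z = Σ e^(−Eᵢ/kT) = e^(−0.17787) + e^(−0.69468) + e^(−0.87535) + e^(−1.0602) + e^(−1.6527) = 0.83705 + 0.49923 + 0.41672 + 0.34639 + 0.19153 = 2.2909.
⟨E⟩ = Σ EᵢPᵢ = 0.048129 eV.
S/k_B = ln Z + ⟨E⟩/kT = ln(2.2909) + 0.048129/0.0714 = 0.82894 + 0.67408 = 1.50.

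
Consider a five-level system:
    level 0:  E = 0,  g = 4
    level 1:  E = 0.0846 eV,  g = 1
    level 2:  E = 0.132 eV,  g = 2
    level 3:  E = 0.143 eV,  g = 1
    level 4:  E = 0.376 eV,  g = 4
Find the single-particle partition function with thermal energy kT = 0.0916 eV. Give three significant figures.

Z = 5.15

Eᵢ/kT = 0, 0.92358, 1.4410, 1.5611, 4.1048.
Z = Σ gᵢe^(−Eᵢ/kT) = 4·e^(−0) + 1·e^(−0.92358) + 2·e^(−1.4410) + 1·e^(−1.5611) + 4·e^(−4.1048) = 4.0000 + 0.39709 + 0.47338 + 0.20991 + 0.065973 = 5.1464.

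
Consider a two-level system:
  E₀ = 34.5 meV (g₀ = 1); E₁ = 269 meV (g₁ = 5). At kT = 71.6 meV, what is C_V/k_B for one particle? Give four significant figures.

1.434

Eᵢ/kT = 0.481844, 3.75698.
Z = Σ gᵢe^(−Eᵢ/kT) = 1·e^(−0.481844) + 5·e^(−3.75698) = 0.617643 + 0.116771 = 0.734414.
⟨E⟩ = 71.7852 meV, ⟨E²⟩ = 12506.3 meV².
C_V/k_B = (⟨E²⟩ − ⟨E⟩²)/(kT)² = (12506.3 − 5153.11)/5126.56 = 1.434.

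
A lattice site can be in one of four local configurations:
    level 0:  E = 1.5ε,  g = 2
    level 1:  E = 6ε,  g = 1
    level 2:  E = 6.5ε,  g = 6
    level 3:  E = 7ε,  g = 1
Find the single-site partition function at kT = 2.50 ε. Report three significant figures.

Eᵢ/kT = 0.60000, 2.4000, 2.6000, 2.8000.
Z = Σ gᵢe^(−Eᵢ/kT) = 2·e^(−0.60000) + 1·e^(−2.4000) + 6·e^(−2.6000) + 1·e^(−2.8000) = 1.0976 + 0.090718 + 0.44564 + 0.060810 = 1.6948.

Z = 1.69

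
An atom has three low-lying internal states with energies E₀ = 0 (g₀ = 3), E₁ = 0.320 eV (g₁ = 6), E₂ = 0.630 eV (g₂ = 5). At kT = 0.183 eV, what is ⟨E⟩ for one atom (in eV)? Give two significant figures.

0.10 eV

Eᵢ/kT = 0, 1.749, 3.443.
Z = Σ gᵢe^(−Eᵢ/kT) = 3·e^(−0) + 6·e^(−1.749) + 5·e^(−3.443) = 3.000 + 1.044 + 0.1598 = 4.204.
⟨E⟩ = Σ Eᵢ gᵢe^(−Eᵢ/kT) / Z = (0·3.000 + 0.320·1.044 + 0.630·0.1598) / 4.204 = 0.10 eV.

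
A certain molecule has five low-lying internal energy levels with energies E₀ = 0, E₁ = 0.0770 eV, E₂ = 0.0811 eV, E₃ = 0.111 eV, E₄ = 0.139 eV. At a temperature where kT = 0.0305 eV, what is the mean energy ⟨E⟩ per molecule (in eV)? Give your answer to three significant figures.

0.0137 eV

Eᵢ/kT = 0, 2.5246, 2.6590, 3.6393, 4.5574.
Z = Σ e^(−Eᵢ/kT) = e^(−0) + e^(−2.5246) + e^(−2.6590) + e^(−3.6393) + e^(−4.5574) = 1.0000 + 0.080090 + 0.070018 + 0.026271 + 0.010489 = 1.1869.
⟨E⟩ = Σ Eᵢ e^(−Eᵢ/kT) / Z = (0·1.0000 + 0.0770·0.080090 + 0.0811·0.070018 + 0.111·0.026271 + 0.139·0.010489) / 1.1869 = 0.0137 eV.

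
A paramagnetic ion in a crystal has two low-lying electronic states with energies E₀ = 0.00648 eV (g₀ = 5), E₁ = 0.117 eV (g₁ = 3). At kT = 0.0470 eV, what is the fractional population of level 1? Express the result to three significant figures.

Eᵢ/kT = 0.13787, 2.4894.
Z = Σ gᵢe^(−Eᵢ/kT) = 5·e^(−0.13787) + 3·e^(−2.4894) = 4.3561 + 0.24888 = 4.6050.
P₁ = g₁ e^(−E₁/kT) / Z = 0.24888/4.6050 = 0.0540.

0.0540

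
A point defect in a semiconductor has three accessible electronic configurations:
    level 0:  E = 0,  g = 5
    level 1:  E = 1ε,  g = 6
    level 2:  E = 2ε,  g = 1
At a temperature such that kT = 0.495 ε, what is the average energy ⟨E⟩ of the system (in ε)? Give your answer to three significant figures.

0.143 ε

Eᵢ/kT = 0, 2.0202, 4.0404.
Z = Σ gᵢe^(−Eᵢ/kT) = 5·e^(−0) + 6·e^(−2.0202) + 1·e^(−4.0404) = 5.0000 + 0.79577 + 0.017590 = 5.8134.
⟨E⟩ = Σ Eᵢ gᵢe^(−Eᵢ/kT) / Z = (0·5.0000 + 1·0.79577 + 2·0.017590) / 5.8134 = 0.143 ε.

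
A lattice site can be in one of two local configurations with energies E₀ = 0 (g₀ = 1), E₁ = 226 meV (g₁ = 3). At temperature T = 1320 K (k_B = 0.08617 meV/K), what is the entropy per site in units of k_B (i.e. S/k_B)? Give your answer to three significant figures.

0.924

k_BT = 0.08617 × 1320 K = 113.74 meV.
Eᵢ/kT = 0, 1.9870.
Z = Σ gᵢe^(−Eᵢ/kT) = 1·e^(−0) + 3·e^(−1.9870) = 1.0000 + 0.41132 = 1.4113.
⟨E⟩ = Σ EᵢPᵢ = 65.867 meV.
S/k_B = ln Z + ⟨E⟩/kT = ln(1.4113) + 65.867/113.74 = 0.34451 + 0.57910 = 0.924.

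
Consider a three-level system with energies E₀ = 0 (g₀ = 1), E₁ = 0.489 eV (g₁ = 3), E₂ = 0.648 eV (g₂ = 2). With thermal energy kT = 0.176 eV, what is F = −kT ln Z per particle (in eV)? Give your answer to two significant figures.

-0.037 eV

Eᵢ/kT = 0, 2.778, 3.682.
Z = Σ gᵢe^(−Eᵢ/kT) = 1·e^(−0) + 3·e^(−2.778) + 2·e^(−3.682) = 1.000 + 0.1865 + 0.05035 = 1.237.
F = −kT ln Z = −0.176 × ln(1.237) = −0.176 × 0.2127 = -0.037 eV.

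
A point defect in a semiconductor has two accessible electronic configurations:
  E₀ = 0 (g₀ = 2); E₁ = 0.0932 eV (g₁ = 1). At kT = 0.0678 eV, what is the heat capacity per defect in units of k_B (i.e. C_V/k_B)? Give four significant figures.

Eᵢ/kT = 0, 1.37463.
Z = Σ gᵢe^(−Eᵢ/kT) = 2·e^(−0) + 1·e^(−1.37463) = 2.00000 + 0.252933 = 2.25293.
⟨E⟩ = 0.0104634 eV, ⟨E²⟩ = 0.000975191 eV².
C_V/k_B = (⟨E²⟩ − ⟨E⟩²)/(kT)² = (0.000975191 − 0.000109483)/0.00459684 = 0.1883.

0.1883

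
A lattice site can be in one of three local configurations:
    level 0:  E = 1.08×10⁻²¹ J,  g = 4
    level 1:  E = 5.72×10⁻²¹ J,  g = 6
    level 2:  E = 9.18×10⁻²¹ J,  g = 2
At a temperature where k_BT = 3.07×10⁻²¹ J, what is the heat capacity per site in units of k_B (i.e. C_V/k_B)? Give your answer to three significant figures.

Eᵢ/kT = 0.35179, 1.8632, 2.9902.
Z = Σ gᵢe^(−Eᵢ/kT) = 4·e^(−0.35179) + 6·e^(−1.8632) + 2·e^(−2.9902) = 2.8137 + 0.93105 + 0.10055 = 3.8453.
⟨E⟩ = 2.4153, ⟨E²⟩ = 10.979.
C_V/k_B = (⟨E²⟩ − ⟨E⟩²)/(kT)² = (10.979 − 5.8337)/9.4249 = 0.546.

0.546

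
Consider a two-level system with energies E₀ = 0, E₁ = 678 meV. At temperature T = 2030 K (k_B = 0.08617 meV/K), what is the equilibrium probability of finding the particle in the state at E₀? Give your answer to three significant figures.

0.980

k_BT = 0.08617 × 2030 K = 174.93 meV.
Eᵢ/kT = 0, 3.8758.
Z = Σ e^(−Eᵢ/kT) = e^(−0) + e^(−3.8758) = 1.0000 + 0.020738 = 1.0207.
P₀ = e^(−E₀/kT) / Z = 1.0000/1.0207 = 0.980.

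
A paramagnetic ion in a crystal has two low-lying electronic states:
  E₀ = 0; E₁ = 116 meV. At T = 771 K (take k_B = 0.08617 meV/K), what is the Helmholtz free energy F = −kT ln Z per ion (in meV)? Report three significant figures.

k_BT = 0.08617 × 771 K = 66.437 meV.
Eᵢ/kT = 0, 1.7460.
Z = Σ e^(−Eᵢ/kT) = e^(−0) + e^(−1.7460) = 1.0000 + 0.17447 = 1.1745.
F = −kT ln Z = −66.437 × ln(1.1745) = −66.437 × 0.16084 = -10.7 meV.

-10.7 meV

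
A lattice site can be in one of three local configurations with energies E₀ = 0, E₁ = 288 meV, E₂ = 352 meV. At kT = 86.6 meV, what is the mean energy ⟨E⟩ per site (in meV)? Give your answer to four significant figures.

15.57 meV

Eᵢ/kT = 0, 3.32564, 4.06467.
Z = Σ e^(−Eᵢ/kT) = e^(−0) + e^(−3.32564) + e^(−4.06467) = 1.00000 + 0.0359495 + 0.0171687 = 1.05312.
⟨E⟩ = Σ Eᵢ e^(−Eᵢ/kT) / Z = (0·1.00000 + 288·0.0359495 + 352·0.0171687) / 1.05312 = 15.57 meV.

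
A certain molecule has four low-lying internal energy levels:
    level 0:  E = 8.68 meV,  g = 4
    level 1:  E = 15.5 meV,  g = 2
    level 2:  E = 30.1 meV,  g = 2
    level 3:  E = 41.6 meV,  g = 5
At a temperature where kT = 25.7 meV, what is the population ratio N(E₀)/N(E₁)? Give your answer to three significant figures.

n₀/n₁ = (g₀/g₁) exp[−(E₀−E₁)/kT] = (4/2) × exp(−(-6.82 meV)/(25.7 meV)) = (4/2) × exp(0.26537) = 2.61.

2.61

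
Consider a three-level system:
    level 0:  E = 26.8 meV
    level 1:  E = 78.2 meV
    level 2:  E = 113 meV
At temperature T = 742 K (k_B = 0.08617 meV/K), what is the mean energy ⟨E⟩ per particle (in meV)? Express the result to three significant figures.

53.4 meV

k_BT = 0.08617 × 742 K = 63.938 meV.
Eᵢ/kT = 0.41916, 1.2231, 1.7673.
Z = Σ e^(−Eᵢ/kT) = e^(−0.41916) + e^(−1.2231) + e^(−1.7673) = 0.65760 + 0.29432 + 0.17079 = 1.1227.
⟨E⟩ = Σ Eᵢ e^(−Eᵢ/kT) / Z = (26.8·0.65760 + 78.2·0.29432 + 113·0.17079) / 1.1227 = 53.4 meV.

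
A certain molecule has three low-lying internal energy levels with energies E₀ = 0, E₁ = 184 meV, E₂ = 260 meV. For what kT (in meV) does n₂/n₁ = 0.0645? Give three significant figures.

27.7 meV

n₂/n₁ = exp[−(E₂−E₁)/kT] = 0.0645.
⇒ (E₂−E₁)/kT = ln(1/0.0645) = ln(15.504) = 2.7411.
kT = 76 meV / 2.7411 = 27.7 meV.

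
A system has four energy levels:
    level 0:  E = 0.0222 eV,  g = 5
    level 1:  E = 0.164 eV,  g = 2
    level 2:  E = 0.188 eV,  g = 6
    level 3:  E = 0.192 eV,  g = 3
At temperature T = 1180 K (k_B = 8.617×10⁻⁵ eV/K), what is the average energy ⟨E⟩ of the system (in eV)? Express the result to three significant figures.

k_BT = 8.617×10⁻⁵ × 1180 K = 0.10168 eV.
Eᵢ/kT = 0.21833, 1.6129, 1.8489, 1.8883.
Z = Σ gᵢe^(−Eᵢ/kT) = 5·e^(−0.21833) + 2·e^(−1.6129) + 6·e^(−1.8489) + 3·e^(−1.8883) = 4.0193 + 0.39862 + 0.94446 + 0.45399 = 5.8164.
⟨E⟩ = Σ Eᵢ gᵢe^(−Eᵢ/kT) / Z = (0.0222·4.0193 + 0.164·0.39862 + 0.188·0.94446 + 0.192·0.45399) / 5.8164 = 0.0721 eV.

0.0721 eV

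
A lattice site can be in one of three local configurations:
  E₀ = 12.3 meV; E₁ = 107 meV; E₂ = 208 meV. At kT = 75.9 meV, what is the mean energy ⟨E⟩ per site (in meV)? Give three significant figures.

Eᵢ/kT = 0.16206, 1.4097, 2.7404.
Z = Σ e^(−Eᵢ/kT) = e^(−0.16206) + e^(−1.4097) + e^(−2.7404) = 0.85039 + 0.24422 + 0.064545 = 1.1592.
⟨E⟩ = Σ Eᵢ e^(−Eᵢ/kT) / Z = (12.3·0.85039 + 107·0.24422 + 208·0.064545) / 1.1592 = 43.1 meV.

43.1 meV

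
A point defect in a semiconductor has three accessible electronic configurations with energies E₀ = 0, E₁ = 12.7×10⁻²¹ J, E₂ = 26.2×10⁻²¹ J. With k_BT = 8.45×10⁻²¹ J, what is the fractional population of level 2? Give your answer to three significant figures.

Eᵢ/kT = 0, 1.5030, 3.1006.
Z = Σ e^(−Eᵢ/kT) = e^(−0) + e^(−1.5030) + e^(−3.1006) = 1.0000 + 0.22246 + 0.045022 = 1.2675.
P₂ = e^(−E₂/kT) / Z = 0.045022/1.2675 = 0.0355.

0.0355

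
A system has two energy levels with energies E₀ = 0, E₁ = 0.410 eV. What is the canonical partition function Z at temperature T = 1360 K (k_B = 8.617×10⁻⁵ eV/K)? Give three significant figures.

k_BT = 8.617×10⁻⁵ × 1360 K = 0.11719 eV.
Eᵢ/kT = 0, 3.4986.
Z = Σ e^(−Eᵢ/kT) = e^(−0) + e^(−3.4986) = 1.0000 + 0.030240 = 1.0302.

Z = 1.03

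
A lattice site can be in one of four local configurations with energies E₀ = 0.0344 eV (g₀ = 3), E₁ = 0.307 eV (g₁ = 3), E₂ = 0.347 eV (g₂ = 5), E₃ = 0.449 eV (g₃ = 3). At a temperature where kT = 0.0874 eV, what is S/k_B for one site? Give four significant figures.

1.508

Eᵢ/kT = 0.393593, 3.51259, 3.97025, 5.13730.
Z = Σ gᵢe^(−Eᵢ/kT) = 3·e^(−0.393593) + 3·e^(−3.51259) + 5·e^(−3.97025) + 3·e^(−5.13730) = 2.02389 + 0.0894587 + 0.0943436 + 0.0176206 = 2.22531.
⟨E⟩ = Σ EᵢPᵢ = 0.0618945 eV.
S/k_B = ln Z + ⟨E⟩/kT = ln(2.22531) + 0.0618945/0.0874 = 0.799896 + 0.708175 = 1.508.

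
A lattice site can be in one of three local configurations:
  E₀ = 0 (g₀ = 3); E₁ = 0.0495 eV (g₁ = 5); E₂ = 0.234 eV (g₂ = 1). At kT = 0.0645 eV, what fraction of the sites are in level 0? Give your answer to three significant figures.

Eᵢ/kT = 0, 0.76744, 3.6279.
Z = Σ gᵢe^(−Eᵢ/kT) = 3·e^(−0) + 5·e^(−0.76744) + 1·e^(−3.6279) = 3.0000 + 2.3210 + 0.026572 = 5.3476.
P₀ = g₀ e^(−E₀/kT) / Z = 3.0000/5.3476 = 0.561.

0.561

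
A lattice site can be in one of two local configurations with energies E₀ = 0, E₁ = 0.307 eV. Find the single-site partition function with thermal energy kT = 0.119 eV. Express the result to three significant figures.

Z = 1.08

Eᵢ/kT = 0, 2.5798.
Z = Σ e^(−Eᵢ/kT) = e^(−0) + e^(−2.5798) = 1.0000 + 0.075789 = 1.0758.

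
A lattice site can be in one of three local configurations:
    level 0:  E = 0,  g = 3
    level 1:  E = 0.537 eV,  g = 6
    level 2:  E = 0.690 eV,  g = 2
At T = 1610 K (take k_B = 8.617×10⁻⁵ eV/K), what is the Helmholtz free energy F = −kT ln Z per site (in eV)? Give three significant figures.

k_BT = 8.617×10⁻⁵ × 1610 K = 0.13873 eV.
Eᵢ/kT = 0, 3.8708, 4.9737.
Z = Σ gᵢe^(−Eᵢ/kT) = 3·e^(−0) + 6·e^(−3.8708) + 2·e^(−4.9737) = 3.0000 + 0.12505 + 0.013835 = 3.1389.
F = −kT ln Z = −0.13873 × ln(3.1389) = −0.13873 × 1.1439 = -0.159 eV.

-0.159 eV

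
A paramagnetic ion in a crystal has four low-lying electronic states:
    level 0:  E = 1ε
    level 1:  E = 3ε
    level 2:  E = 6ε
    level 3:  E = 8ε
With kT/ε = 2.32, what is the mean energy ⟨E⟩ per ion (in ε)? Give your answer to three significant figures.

2.11 ε

Eᵢ/kT = 0.43103, 1.2931, 2.5862, 3.4483.
Z = Σ e^(−Eᵢ/kT) = e^(−0.43103) + e^(−1.2931) + e^(−2.5862) + e^(−3.4483) = 0.64984 + 0.27442 + 0.075306 + 0.031800 = 1.0314.
⟨E⟩ = Σ Eᵢ e^(−Eᵢ/kT) / Z = (1·0.64984 + 3·0.27442 + 6·0.075306 + 8·0.031800) / 1.0314 = 2.11 ε.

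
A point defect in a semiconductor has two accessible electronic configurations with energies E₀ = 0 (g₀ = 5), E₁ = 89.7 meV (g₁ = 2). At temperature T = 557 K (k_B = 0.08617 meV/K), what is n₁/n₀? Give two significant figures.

k_BT = 0.08617 × 557 K = 48.00 meV.
n₁/n₀ = (g₁/g₀) exp[−(E₁−E₀)/kT] = (2/5) × exp(−(89.7 meV)/(48.00 meV)) = (2/5) × exp(-1.869) = 0.062.

0.062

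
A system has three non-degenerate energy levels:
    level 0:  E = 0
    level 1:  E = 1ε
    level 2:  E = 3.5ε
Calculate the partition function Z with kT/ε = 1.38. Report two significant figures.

Eᵢ/kT = 0, 0.7246, 2.536.
Z = Σ e^(−Eᵢ/kT) = e^(−0) + e^(−0.7246) + e^(−2.536) = 1.000 + 0.4845 + 0.07918 = 1.564.

Z = 1.6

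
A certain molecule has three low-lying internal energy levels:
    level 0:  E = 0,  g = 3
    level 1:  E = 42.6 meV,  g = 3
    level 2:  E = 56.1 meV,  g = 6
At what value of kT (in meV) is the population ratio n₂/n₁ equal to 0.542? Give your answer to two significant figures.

n₂/n₁ = (g₂/g₁) exp[−(E₂−E₁)/kT] = 0.542.
⇒ (E₂−E₁)/kT = ln((6/3)/0.542) = ln(3.690) = 1.306.
kT = 13.5 meV / 1.306 = 10 meV.

10 meV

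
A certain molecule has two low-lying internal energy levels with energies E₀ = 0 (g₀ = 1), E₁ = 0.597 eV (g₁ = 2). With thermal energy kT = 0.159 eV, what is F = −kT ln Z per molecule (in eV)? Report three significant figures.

-0.00727 eV

Eᵢ/kT = 0, 3.7547.
Z = Σ gᵢe^(−Eᵢ/kT) = 1·e^(−0) + 2·e^(−3.7547) = 1.0000 + 0.046815 = 1.0468.
F = −kT ln Z = −0.159 × ln(1.0468) = −0.159 × 0.045738 = -0.00727 eV.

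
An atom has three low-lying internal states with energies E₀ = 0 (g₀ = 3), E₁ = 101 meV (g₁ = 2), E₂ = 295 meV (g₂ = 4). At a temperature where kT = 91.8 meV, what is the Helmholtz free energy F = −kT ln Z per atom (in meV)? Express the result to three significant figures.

Eᵢ/kT = 0, 1.1002, 3.2135.
Z = Σ gᵢe^(−Eᵢ/kT) = 3·e^(−0) + 2·e^(−1.1002) + 4·e^(−3.2135) = 3.0000 + 0.66561 + 0.16086 = 3.8265.
F = −kT ln Z = −91.8 × ln(3.8265) = −91.8 × 1.3420 = -123 meV.

-123 meV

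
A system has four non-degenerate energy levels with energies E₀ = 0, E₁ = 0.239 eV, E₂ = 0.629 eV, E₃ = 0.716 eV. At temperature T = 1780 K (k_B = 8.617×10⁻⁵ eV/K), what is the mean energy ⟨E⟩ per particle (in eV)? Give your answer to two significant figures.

0.055 eV

k_BT = 8.617×10⁻⁵ × 1780 K = 0.1534 eV.
Eᵢ/kT = 0, 1.558, 4.100, 4.668.
Z = Σ e^(−Eᵢ/kT) = e^(−0) + e^(−1.558) + e^(−4.100) + e^(−4.668) = 1.000 + 0.2106 + 0.01657 + 0.009391 = 1.237.
⟨E⟩ = Σ Eᵢ e^(−Eᵢ/kT) / Z = (0·1.000 + 0.239·0.2106 + 0.629·0.01657 + 0.716·0.009391) / 1.237 = 0.055 eV.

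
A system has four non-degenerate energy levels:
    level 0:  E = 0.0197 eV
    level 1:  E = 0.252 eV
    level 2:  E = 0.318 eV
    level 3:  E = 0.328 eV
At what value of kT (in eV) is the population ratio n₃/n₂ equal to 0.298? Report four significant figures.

n₃/n₂ = exp[−(E₃−E₂)/kT] = 0.298.
⇒ (E₃−E₂)/kT = ln(1/0.298) = ln(3.35570) = 1.21066.
kT = 0.010 eV / 1.21066 = 0.008260 eV.

0.008260 eV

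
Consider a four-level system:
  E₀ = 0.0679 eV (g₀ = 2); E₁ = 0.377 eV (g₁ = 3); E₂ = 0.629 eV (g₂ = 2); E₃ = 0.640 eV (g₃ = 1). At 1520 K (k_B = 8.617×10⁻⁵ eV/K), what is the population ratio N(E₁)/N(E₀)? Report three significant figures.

k_BT = 8.617×10⁻⁵ × 1520 K = 0.13098 eV.
n₁/n₀ = (g₁/g₀) exp[−(E₁−E₀)/kT] = (3/2) × exp(−(0.3091 eV)/(0.13098 eV)) = (3/2) × exp(-2.3599) = 0.142.

0.142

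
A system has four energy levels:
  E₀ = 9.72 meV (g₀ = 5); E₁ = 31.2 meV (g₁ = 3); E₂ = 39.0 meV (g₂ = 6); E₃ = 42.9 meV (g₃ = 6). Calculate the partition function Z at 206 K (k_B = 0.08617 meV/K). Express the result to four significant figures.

k_BT = 0.08617 × 206 K = 17.7510 meV.
Eᵢ/kT = 0.547575, 1.75765, 2.19706, 2.41677.
Z = Σ gᵢe^(−Eᵢ/kT) = 5·e^(−0.547575) + 3·e^(−1.75765) + 6·e^(−2.19706) + 6·e^(−2.41677) = 2.89175 + 0.517349 + 0.666776 + 0.535256 = 4.61113.

Z = 4.611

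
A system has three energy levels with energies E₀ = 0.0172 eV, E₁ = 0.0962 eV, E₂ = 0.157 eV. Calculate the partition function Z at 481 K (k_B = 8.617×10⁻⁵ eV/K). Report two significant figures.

k_BT = 8.617×10⁻⁵ × 481 K = 0.04145 eV.
Eᵢ/kT = 0.4150, 2.321, 3.788.
Z = Σ e^(−Eᵢ/kT) = e^(−0.4150) + e^(−2.321) + e^(−3.788) = 0.6603 + 0.09818 + 0.02264 = 0.7811.

Z = 0.78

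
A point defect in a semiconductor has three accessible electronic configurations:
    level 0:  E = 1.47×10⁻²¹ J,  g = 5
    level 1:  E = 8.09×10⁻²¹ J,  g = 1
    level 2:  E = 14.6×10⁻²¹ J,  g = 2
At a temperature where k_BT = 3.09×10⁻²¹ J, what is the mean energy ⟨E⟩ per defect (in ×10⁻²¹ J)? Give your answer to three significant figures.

Eᵢ/kT = 0.47573, 2.6181, 4.7249.
Z = Σ gᵢe^(−Eᵢ/kT) = 5·e^(−0.47573) + 1·e^(−2.6181) + 2·e^(−4.7249) = 3.1072 + 0.072941 + 0.017743 = 3.1979.
⟨E⟩ = Σ Eᵢ gᵢe^(−Eᵢ/kT) / Z = (1.47·3.1072 + 8.09·0.072941 + 14.6·0.017743) / 3.1979 = 1.69 ×10⁻²¹ J.

1.69 ×10⁻²¹ J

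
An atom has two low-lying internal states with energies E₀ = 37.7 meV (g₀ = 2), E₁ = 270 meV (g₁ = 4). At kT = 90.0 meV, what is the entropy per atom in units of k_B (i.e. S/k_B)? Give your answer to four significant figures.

Eᵢ/kT = 0.418889, 3.00000.
Z = Σ gᵢe^(−Eᵢ/kT) = 2·e^(−0.418889) + 4·e^(−3.00000) = 1.31555 + 0.199148 = 1.51470.
⟨E⟩ = Σ EᵢPᵢ = 68.2420 meV.
S/k_B = ln Z + ⟨E⟩/kT = ln(1.51470) + 68.2420/90.0 = 0.415217 + 0.758244 = 1.173.

1.173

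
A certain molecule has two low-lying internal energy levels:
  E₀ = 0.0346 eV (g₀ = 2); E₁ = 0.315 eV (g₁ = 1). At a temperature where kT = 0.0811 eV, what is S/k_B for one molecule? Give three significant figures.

0.762

Eᵢ/kT = 0.42663, 3.8841.
Z = Σ gᵢe^(−Eᵢ/kT) = 2·e^(−0.42663) + 1·e^(−3.8841) = 1.3054 + 0.020566 = 1.3260.
⟨E⟩ = Σ EᵢPᵢ = 0.038948 eV.
S/k_B = ln Z + ⟨E⟩/kT = ln(1.3260) + 0.038948/0.0811 = 0.28217 + 0.48025 = 0.762.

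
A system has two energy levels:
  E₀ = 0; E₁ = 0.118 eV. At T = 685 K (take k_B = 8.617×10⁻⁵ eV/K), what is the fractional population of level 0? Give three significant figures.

k_BT = 8.617×10⁻⁵ × 685 K = 0.059026 eV.
Eᵢ/kT = 0, 1.9991.
Z = Σ e^(−Eᵢ/kT) = e^(−0) + e^(−1.9991) = 1.0000 + 0.13546 = 1.1355.
P₀ = e^(−E₀/kT) / Z = 1.0000/1.1355 = 0.881.

0.881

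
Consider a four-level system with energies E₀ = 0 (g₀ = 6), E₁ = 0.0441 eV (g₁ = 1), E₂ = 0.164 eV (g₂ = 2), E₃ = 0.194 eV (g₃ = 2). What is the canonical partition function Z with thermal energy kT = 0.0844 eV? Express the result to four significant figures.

Eᵢ/kT = 0, 0.522512, 1.94313, 2.29858.
Z = Σ gᵢe^(−Eᵢ/kT) = 6·e^(−0) + 1·e^(−0.522512) + 2·e^(−1.94313) + 2·e^(−2.29858) = 6.00000 + 0.593029 + 0.286510 + 0.200803 = 7.08034.

Z = 7.080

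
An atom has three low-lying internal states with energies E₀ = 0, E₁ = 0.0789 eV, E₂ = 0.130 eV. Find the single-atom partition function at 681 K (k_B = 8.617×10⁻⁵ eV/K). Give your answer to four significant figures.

Z = 1.370

k_BT = 8.617×10⁻⁵ × 681 K = 0.0586818 eV.
Eᵢ/kT = 0, 1.34454, 2.21534.
Z = Σ e^(−Eᵢ/kT) = e^(−0) + e^(−1.34454) + e^(−2.21534) = 1.00000 + 0.260660 + 0.109116 = 1.36978.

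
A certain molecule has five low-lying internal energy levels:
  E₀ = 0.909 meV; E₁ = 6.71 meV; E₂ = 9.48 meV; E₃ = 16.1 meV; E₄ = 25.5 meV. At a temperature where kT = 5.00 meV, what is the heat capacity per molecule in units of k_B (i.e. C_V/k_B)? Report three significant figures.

0.710

Eᵢ/kT = 0.18180, 1.3420, 1.8960, 3.2200, 5.1000.
Z = Σ e^(−Eᵢ/kT) = e^(−0.18180) + e^(−1.3420) + e^(−1.8960) + e^(−3.2200) + e^(−5.1000) = 0.83377 + 0.26132 + 0.15017 + 0.039955 + 0.0060967 = 1.2913.
⟨E⟩ = 3.6658 meV, ⟨E²⟩ = 31.187 meV².
C_V/k_B = (⟨E²⟩ − ⟨E⟩²)/(kT)² = (31.187 − 13.438)/25.000 = 0.710.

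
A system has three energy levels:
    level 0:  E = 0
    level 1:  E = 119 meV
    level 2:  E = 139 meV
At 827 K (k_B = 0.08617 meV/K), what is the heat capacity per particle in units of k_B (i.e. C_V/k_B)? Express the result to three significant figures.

0.603

k_BT = 0.08617 × 827 K = 71.263 meV.
Eᵢ/kT = 0, 1.6699, 1.9505.
Z = Σ e^(−Eᵢ/kT) = e^(−0) + e^(−1.6699) + e^(−1.9505) = 1.0000 + 0.18827 + 0.14220 = 1.3305.
⟨E⟩ = 31.695 meV, ⟨E²⟩ = 4068.8 meV².
C_V/k_B = (⟨E²⟩ − ⟨E⟩²)/(kT)² = (4068.8 − 1004.6)/5078.4 = 0.603.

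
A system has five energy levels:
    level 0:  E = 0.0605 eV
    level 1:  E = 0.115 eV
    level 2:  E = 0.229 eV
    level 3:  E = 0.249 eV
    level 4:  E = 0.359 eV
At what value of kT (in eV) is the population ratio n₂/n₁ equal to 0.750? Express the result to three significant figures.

0.396 eV

n₂/n₁ = exp[−(E₂−E₁)/kT] = 0.750.
⇒ (E₂−E₁)/kT = ln(1/0.750) = ln(1.3333) = 0.28766.
kT = 0.114 eV / 0.28766 = 0.396 eV.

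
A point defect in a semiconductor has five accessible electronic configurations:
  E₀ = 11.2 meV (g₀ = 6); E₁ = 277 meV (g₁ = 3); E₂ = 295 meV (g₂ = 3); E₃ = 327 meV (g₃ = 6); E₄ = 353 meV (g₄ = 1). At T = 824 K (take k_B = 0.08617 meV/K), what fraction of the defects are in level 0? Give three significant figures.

k_BT = 0.08617 × 824 K = 71.004 meV.
Eᵢ/kT = 0.15774, 3.9012, 4.1547, 4.6054, 4.9716.
Z = Σ gᵢe^(−Eᵢ/kT) = 6·e^(−0.15774) + 3·e^(−3.9012) + 3·e^(−4.1547) + 6·e^(−4.6054) + 1·e^(−4.9716) = 5.1244 + 0.060653 + 0.047071 + 0.059986 + 0.0069320 = 5.2990.
P₀ = g₀ e^(−E₀/kT) / Z = 5.1244/5.2990 = 0.967.

0.967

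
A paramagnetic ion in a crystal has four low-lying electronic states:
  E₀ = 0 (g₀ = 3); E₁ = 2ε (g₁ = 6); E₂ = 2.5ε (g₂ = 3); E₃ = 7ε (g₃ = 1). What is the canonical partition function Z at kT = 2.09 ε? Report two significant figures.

Z = 6.2

Eᵢ/kT = 0, 0.9569, 1.196, 3.349.
Z = Σ gᵢe^(−Eᵢ/kT) = 3·e^(−0) + 6·e^(−0.9569) + 3·e^(−1.196) + 1·e^(−3.349) = 3.000 + 2.304 + 0.9072 + 0.03512 = 6.246.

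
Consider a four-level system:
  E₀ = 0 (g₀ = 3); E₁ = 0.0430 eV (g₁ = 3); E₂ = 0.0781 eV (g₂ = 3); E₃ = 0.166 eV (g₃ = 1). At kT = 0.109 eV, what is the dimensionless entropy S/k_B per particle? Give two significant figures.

Eᵢ/kT = 0, 0.3945, 0.7165, 1.523.
Z = Σ gᵢe^(−Eᵢ/kT) = 3·e^(−0) + 3·e^(−0.3945) + 3·e^(−0.7165) + 1·e^(−1.523) = 3.000 + 2.022 + 1.465 + 0.2181 = 6.705.
⟨E⟩ = Σ EᵢPᵢ = 0.03543 eV.
S/k_B = ln Z + ⟨E⟩/kT = ln(6.705) + 0.03543/0.109 = 1.903 + 0.3250 = 2.2.

2.2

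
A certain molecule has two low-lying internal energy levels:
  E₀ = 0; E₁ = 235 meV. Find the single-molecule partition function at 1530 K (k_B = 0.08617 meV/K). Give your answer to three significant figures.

k_BT = 0.08617 × 1530 K = 131.84 meV.
Eᵢ/kT = 0, 1.7825.
Z = Σ e^(−Eᵢ/kT) = e^(−0) + e^(−1.7825) = 1.0000 + 0.16822 = 1.1682.

Z = 1.17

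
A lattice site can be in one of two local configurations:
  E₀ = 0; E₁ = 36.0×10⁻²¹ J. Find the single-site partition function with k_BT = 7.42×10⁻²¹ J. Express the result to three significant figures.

Eᵢ/kT = 0, 4.8518.
Z = Σ e^(−Eᵢ/kT) = e^(−0) + e^(−4.8518) = 1.0000 + 0.0078143 = 1.0078.

Z = 1.01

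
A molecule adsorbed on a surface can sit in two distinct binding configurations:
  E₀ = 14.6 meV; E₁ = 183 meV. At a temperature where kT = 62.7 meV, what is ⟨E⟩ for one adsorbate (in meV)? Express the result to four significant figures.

Eᵢ/kT = 0.232855, 2.91866.
Z = Σ e^(−Eᵢ/kT) = e^(−0.232855) + e^(−2.91866) = 0.792268 + 0.0540060 = 0.846274.
⟨E⟩ = Σ Eᵢ e^(−Eᵢ/kT) / Z = (14.6·0.792268 + 183·0.0540060) / 0.846274 = 25.35 meV.

25.35 meV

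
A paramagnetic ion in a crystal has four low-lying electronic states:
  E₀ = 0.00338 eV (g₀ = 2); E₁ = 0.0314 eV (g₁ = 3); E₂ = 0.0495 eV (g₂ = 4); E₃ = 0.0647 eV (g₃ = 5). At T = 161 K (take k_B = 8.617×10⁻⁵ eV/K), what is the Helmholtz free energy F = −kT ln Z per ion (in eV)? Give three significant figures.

-0.00989 eV

k_BT = 8.617×10⁻⁵ × 161 K = 0.013873 eV.
Eᵢ/kT = 0.24364, 2.2634, 3.5681, 4.6637.
Z = Σ gᵢe^(−Eᵢ/kT) = 2·e^(−0.24364) + 3·e^(−2.2634) + 4·e^(−3.5681) + 5·e^(−4.6637) = 1.5675 + 0.31199 + 0.11284 + 0.047158 = 2.0395.
F = −kT ln Z = −0.013873 × ln(2.0395) = −0.013873 × 0.71270 = -0.00989 eV.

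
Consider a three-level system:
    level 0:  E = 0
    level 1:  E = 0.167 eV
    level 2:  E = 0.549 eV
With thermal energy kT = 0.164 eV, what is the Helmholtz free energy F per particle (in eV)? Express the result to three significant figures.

Eᵢ/kT = 0, 1.0183, 3.3476.
Z = Σ e^(−Eᵢ/kT) = e^(−0) + e^(−1.0183) + e^(−3.3476) = 1.0000 + 0.36121 + 0.035169 = 1.3964.
F = −kT ln Z = −0.164 × ln(1.3964) = −0.164 × 0.33390 = -0.0548 eV.

-0.0548 eV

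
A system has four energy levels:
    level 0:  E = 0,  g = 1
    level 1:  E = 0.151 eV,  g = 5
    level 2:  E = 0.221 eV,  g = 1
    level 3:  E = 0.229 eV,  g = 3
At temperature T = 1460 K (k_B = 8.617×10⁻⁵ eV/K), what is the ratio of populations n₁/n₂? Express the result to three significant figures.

8.72

k_BT = 8.617×10⁻⁵ × 1460 K = 0.12581 eV.
n₁/n₂ = (g₁/g₂) exp[−(E₁−E₂)/kT] = (5/1) × exp(−(-0.070 eV)/(0.12581 eV)) = (5/1) × exp(0.55639) = 8.72.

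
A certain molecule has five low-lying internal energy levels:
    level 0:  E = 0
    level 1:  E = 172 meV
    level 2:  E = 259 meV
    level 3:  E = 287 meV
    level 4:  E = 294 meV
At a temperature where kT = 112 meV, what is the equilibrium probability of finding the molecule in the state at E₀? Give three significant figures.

Eᵢ/kT = 0, 1.5357, 2.3125, 2.5625, 2.6250.
Z = Σ e^(−Eᵢ/kT) = e^(−0) + e^(−1.5357) + e^(−2.3125) + e^(−2.5625) + e^(−2.6250) = 1.0000 + 0.21530 + 0.099013 + 0.077112 + 0.072440 = 1.4639.
P₀ = e^(−E₀/kT) / Z = 1.0000/1.4639 = 0.683.

0.683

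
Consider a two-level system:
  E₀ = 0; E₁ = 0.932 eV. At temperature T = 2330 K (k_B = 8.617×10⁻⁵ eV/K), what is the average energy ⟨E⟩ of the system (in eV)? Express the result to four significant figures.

k_BT = 8.617×10⁻⁵ × 2330 K = 0.200776 eV.
Eᵢ/kT = 0, 4.64199.
Z = Σ e^(−Eᵢ/kT) = e^(−0) + e^(−4.64199) = 1.00000 + 0.00963850 = 1.00964.
⟨E⟩ = Σ Eᵢ e^(−Eᵢ/kT) / Z = (0·1.00000 + 0.932·0.00963850) / 1.00964 = 0.008897 eV.

0.008897 eV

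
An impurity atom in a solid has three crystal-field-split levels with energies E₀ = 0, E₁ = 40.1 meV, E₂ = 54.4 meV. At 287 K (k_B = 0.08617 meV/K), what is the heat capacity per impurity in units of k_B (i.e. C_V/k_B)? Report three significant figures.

k_BT = 0.08617 × 287 K = 24.731 meV.
Eᵢ/kT = 0, 1.6214, 2.1997.
Z = Σ e^(−Eᵢ/kT) = e^(−0) + e^(−1.6214) + e^(−2.1997) = 1.0000 + 0.19762 + 0.11084 = 1.3085.
⟨E⟩ = 10.664 meV, ⟨E²⟩ = 493.53 meV².
C_V/k_B = (⟨E²⟩ − ⟨E⟩²)/(kT)² = (493.53 − 113.72)/611.62 = 0.621.

0.621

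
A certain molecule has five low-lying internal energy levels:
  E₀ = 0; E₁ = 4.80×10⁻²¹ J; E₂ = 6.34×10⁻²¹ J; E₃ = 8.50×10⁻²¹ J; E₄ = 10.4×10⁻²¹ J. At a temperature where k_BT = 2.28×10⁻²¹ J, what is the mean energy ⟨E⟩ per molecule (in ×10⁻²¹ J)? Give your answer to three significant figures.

1.06 ×10⁻²¹ J

Eᵢ/kT = 0, 2.1053, 2.7807, 3.7281, 4.5614.
Z = Σ e^(−Eᵢ/kT) = e^(−0) + e^(−2.1053) + e^(−2.7807) + e^(−3.7281) + e^(−4.5614) = 1.0000 + 0.12181 + 0.061995 + 0.024038 + 0.010447 = 1.2183.
⟨E⟩ = Σ Eᵢ e^(−Eᵢ/kT) / Z = (0·1.0000 + 4.80·0.12181 + 6.34·0.061995 + 8.50·0.024038 + 10.4·0.010447) / 1.2183 = 1.06 ×10⁻²¹ J.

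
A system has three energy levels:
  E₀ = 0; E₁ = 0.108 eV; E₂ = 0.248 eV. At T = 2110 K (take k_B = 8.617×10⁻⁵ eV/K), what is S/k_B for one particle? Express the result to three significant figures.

k_BT = 8.617×10⁻⁵ × 2110 K = 0.18182 eV.
Eᵢ/kT = 0, 0.59399, 1.3640.
Z = Σ e^(−Eᵢ/kT) = e^(−0) + e^(−0.59399) + e^(−1.3640) = 1.0000 + 0.55212 + 0.25564 = 1.8078.
⟨E⟩ = Σ EᵢPᵢ = 0.068054 eV.
S/k_B = ln Z + ⟨E⟩/kT = ln(1.8078) + 0.068054/0.18182 = 0.59211 + 0.37429 = 0.966.

0.966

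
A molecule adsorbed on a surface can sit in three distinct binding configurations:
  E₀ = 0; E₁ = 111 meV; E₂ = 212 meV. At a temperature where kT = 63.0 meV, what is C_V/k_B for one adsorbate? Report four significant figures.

0.6458

Eᵢ/kT = 0, 1.76190, 3.36508.
Z = Σ e^(−Eᵢ/kT) = e^(−0) + e^(−1.76190) + e^(−3.36508) = 1.00000 + 0.171718 + 0.0345593 = 1.20628.
⟨E⟩ = 21.8749 meV, ⟨E²⟩ = 3041.56 meV².
C_V/k_B = (⟨E²⟩ − ⟨E⟩²)/(kT)² = (3041.56 − 478.511)/3969.00 = 0.6458.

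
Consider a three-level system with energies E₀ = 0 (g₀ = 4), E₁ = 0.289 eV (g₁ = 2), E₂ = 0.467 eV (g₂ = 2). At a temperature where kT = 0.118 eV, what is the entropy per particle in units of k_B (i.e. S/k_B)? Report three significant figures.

Eᵢ/kT = 0, 2.4492, 3.9576.
Z = Σ gᵢe^(−Eᵢ/kT) = 4·e^(−0) + 2·e^(−2.4492) + 2·e^(−3.9576) = 4.0000 + 0.17273 + 0.038218 = 4.2109.
⟨E⟩ = Σ EᵢPᵢ = 0.016093 eV.
S/k_B = ln Z + ⟨E⟩/kT = ln(4.2109) + 0.016093/0.118 = 1.4377 + 0.13638 = 1.57.

1.57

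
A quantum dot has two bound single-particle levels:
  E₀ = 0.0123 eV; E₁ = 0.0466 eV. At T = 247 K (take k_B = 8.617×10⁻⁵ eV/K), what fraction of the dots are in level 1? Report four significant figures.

0.1664

k_BT = 8.617×10⁻⁵ × 247 K = 0.0212840 eV.
Eᵢ/kT = 0.577899, 2.18944.
Z = Σ e^(−Eᵢ/kT) = e^(−0.577899) + e^(−2.18944) = 0.561076 + 0.111979 = 0.673055.
P₁ = e^(−E₁/kT) / Z = 0.111979/0.673055 = 0.1664.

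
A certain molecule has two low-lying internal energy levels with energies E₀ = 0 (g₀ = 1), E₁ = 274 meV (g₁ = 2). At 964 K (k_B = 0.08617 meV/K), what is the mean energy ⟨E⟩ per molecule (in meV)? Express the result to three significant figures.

18.8 meV

k_BT = 0.08617 × 964 K = 83.068 meV.
Eᵢ/kT = 0, 3.2985.
Z = Σ gᵢe^(−Eᵢ/kT) = 1·e^(−0) + 2·e^(−3.2985) = 1.0000 + 0.073877 = 1.0739.
⟨E⟩ = Σ Eᵢ gᵢe^(−Eᵢ/kT) / Z = (0·1.0000 + 274·0.073877) / 1.0739 = 18.8 meV.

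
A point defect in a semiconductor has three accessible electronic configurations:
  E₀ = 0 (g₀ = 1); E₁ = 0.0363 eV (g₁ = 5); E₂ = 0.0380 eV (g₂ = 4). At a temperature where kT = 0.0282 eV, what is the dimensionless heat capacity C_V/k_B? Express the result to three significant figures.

Eᵢ/kT = 0, 1.2872, 1.3475.
Z = Σ gᵢe^(−Eᵢ/kT) = 1·e^(−0) + 5·e^(−1.2872) + 4·e^(−1.3475) = 1.0000 + 1.3802 + 1.0396 = 3.4198.
⟨E⟩ = 0.026202 eV, ⟨E²⟩ = 0.00097078 eV².
C_V/k_B = (⟨E²⟩ − ⟨E⟩²)/(kT)² = (0.00097078 − 0.00068654)/0.00079524 = 0.357.

0.357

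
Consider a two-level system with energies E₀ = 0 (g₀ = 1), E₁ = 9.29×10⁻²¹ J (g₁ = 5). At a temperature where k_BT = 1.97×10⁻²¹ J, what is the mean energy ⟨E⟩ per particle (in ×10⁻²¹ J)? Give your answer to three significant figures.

0.398 ×10⁻²¹ J

Eᵢ/kT = 0, 4.7157.
Z = Σ gᵢe^(−Eᵢ/kT) = 1·e^(−0) + 5·e^(−4.7157) = 1.0000 + 0.044768 = 1.0448.
⟨E⟩ = Σ Eᵢ gᵢe^(−Eᵢ/kT) / Z = (0·1.0000 + 9.29·0.044768) / 1.0448 = 0.398 ×10⁻²¹ J.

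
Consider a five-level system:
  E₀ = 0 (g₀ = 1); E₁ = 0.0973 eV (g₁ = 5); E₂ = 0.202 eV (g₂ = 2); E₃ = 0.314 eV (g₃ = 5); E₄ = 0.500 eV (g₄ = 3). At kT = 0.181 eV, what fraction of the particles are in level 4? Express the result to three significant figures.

Eᵢ/kT = 0, 0.53757, 1.1160, 1.7348, 2.7624.
Z = Σ gᵢe^(−Eᵢ/kT) = 1·e^(−0) + 5·e^(−0.53757) + 2·e^(−1.1160) + 5·e^(−1.7348) + 3·e^(−2.7624) = 1.0000 + 2.9208 + 0.65518 + 0.88218 + 0.18942 = 5.6476.
P₄ = g₄ e^(−E₄/kT) / Z = 0.18942/5.6476 = 0.0335.

0.0335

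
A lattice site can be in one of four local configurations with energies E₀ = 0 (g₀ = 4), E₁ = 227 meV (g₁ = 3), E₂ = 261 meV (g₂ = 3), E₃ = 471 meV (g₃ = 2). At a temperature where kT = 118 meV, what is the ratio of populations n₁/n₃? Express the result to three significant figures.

n₁/n₃ = (g₁/g₃) exp[−(E₁−E₃)/kT] = (3/2) × exp(−(-244 meV)/(118 meV)) = (3/2) × exp(2.0678) = 11.9.

11.9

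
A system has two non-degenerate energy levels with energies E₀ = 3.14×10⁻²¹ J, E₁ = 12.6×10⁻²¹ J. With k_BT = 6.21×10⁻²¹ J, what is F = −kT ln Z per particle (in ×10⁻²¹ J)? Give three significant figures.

1.92 ×10⁻²¹ J

Eᵢ/kT = 0.50564, 2.0290.
Z = Σ e^(−Eᵢ/kT) = e^(−0.50564) + e^(−2.0290) = 0.60312 + 0.13147 = 0.73459.
F = −kT ln Z = −6.21 × ln(0.73459) = −6.21 × -0.30844 = 1.92 ×10⁻²¹ J.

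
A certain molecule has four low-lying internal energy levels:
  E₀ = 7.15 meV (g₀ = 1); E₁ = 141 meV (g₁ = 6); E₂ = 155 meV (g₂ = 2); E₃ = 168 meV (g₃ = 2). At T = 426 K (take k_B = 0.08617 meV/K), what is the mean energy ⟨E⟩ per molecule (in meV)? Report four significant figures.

k_BT = 0.08617 × 426 K = 36.7084 meV.
Eᵢ/kT = 0.194778, 3.84108, 4.22247, 4.57661.
Z = Σ gᵢe^(−Eᵢ/kT) = 1·e^(−0.194778) + 6·e^(−3.84108) + 2·e^(−4.22247) + 2·e^(−4.57661) = 0.823017 + 0.128822 + 0.0293248 + 0.0205794 = 1.00174.
⟨E⟩ = Σ Eᵢ gᵢe^(−Eᵢ/kT) / Z = (7.15·0.823017 + 141·0.128822 + 155·0.0293248 + 168·0.0205794) / 1.00174 = 32.00 meV.

32.00 meV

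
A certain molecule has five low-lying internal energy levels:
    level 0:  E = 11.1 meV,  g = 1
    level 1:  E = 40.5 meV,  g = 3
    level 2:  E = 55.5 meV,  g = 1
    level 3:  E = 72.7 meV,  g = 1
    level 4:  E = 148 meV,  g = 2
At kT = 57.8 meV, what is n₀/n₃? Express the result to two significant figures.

2.9

n₀/n₃ = (g₀/g₃) exp[−(E₀−E₃)/kT] = (1/1) × exp(−(-61.6 meV)/(57.8 meV)) = (1/1) × exp(1.066) = 2.9.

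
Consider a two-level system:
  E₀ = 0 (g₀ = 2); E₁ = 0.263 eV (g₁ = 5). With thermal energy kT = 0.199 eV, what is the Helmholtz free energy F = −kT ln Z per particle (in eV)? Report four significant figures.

Eᵢ/kT = 0, 1.32161.
Z = Σ gᵢe^(−Eᵢ/kT) = 2·e^(−0) + 5·e^(−1.32161) = 2.00000 + 1.33353 = 3.33353.
F = −kT ln Z = −0.199 × ln(3.33353) = −0.199 × 1.20403 = -0.2396 eV.

-0.2396 eV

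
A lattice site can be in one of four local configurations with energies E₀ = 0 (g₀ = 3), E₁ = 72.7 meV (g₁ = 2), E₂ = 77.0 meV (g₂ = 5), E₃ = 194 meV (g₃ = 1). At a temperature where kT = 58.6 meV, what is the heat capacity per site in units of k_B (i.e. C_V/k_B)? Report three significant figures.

Eᵢ/kT = 0, 1.2406, 1.3140, 3.3106.
Z = Σ gᵢe^(−Eᵢ/kT) = 3·e^(−0) + 2·e^(−1.2406) + 5·e^(−1.3140) + 1·e^(−3.3106) = 3.0000 + 0.57842 + 1.3437 + 0.036494 = 4.9586.
⟨E⟩ = 30.774 meV, ⟨E²⟩ = 2500.2 meV².
C_V/k_B = (⟨E²⟩ − ⟨E⟩²)/(kT)² = (2500.2 − 947.04)/3434.0 = 0.452.

0.452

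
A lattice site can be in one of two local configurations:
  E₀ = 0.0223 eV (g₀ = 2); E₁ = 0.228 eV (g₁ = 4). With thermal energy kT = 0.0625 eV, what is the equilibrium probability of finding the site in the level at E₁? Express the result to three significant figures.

Eᵢ/kT = 0.35680, 3.6480.
Z = Σ gᵢe^(−Eᵢ/kT) = 2·e^(−0.35680) + 4·e^(−3.6480) = 1.3998 + 0.10417 = 1.5040.
P₁ = g₁ e^(−E₁/kT) / Z = 0.10417/1.5040 = 0.0693.

0.0693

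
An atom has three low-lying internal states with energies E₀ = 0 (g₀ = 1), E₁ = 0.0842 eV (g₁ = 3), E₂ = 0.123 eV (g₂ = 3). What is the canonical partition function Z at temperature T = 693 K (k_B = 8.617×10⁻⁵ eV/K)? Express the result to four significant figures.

k_BT = 8.617×10⁻⁵ × 693 K = 0.0597158 eV.
Eᵢ/kT = 0, 1.41001, 2.05976.
Z = Σ gᵢe^(−Eᵢ/kT) = 1·e^(−0) + 3·e^(−1.41001) + 3·e^(−2.05976) = 1.00000 + 0.732423 + 0.382454 = 2.11488.

Z = 2.115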